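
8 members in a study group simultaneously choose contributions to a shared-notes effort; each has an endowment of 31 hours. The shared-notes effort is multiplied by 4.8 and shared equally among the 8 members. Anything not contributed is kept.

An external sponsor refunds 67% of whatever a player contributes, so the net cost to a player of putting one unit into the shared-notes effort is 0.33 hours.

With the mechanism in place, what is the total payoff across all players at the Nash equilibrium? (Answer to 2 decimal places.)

The effective private return per unit is now (4.8/8) / 0.33 = 1.8182 > 1, so every player's dominant strategy flips to full contribution.
At the Nash equilibrium everyone contributes 31. Group total payoff = 8 × (31 × 0.67 + 4.8 × 31) = 1356.56.

1356.56 hours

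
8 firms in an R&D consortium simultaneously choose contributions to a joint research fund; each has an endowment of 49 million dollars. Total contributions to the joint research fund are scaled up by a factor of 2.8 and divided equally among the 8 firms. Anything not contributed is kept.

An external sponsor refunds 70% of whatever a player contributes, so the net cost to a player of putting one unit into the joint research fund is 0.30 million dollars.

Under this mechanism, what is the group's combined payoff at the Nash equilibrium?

Under the mechanism each unit contributed yields (2.8/8) / 0.30 = 1.1667 back to its contributor per unit of net cost, which exceeds 1, making full contribution the dominant choice for everyone.
So the Nash equilibrium is full contribution by all 8; the group earns 8 × (49 × 0.70 + 2.8 × 49) = 1372.00.

1372.00 million dollars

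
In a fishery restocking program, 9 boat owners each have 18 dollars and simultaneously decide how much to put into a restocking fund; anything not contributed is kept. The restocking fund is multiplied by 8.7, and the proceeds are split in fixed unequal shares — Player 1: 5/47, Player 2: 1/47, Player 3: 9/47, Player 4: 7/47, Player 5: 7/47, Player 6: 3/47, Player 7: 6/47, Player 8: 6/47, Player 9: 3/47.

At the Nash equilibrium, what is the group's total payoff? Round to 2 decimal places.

Each unit j contributes comes back to j as 8.7 × (j's share), so j prefers to contribute only if that share exceeds 1/8.7 = 0.1149; otherwise keeping the unit dominates.
The shares above 0.1149 belong to Player 3, Player 4, Player 5, Player 7 and Player 8, contributing 18 each; the remaining 4 contribute 0. Total contributed: 90.
The restocking fund pays out 8.7 × 90 = 783.00 in total (split across the unequal shares, but the aggregate is all that matters for the group sum).
The 4 free-riders keep 18 each, adding 72. Group total = 72 + 783.00 = 855.00.

855.00 dollars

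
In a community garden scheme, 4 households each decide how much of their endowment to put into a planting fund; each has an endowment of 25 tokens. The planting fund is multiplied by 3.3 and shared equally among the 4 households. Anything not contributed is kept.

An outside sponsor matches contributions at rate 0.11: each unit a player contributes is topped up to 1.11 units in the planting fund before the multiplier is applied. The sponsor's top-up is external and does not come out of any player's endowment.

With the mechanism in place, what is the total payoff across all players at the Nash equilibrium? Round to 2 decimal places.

Even with the mechanism, each unit contributed returns only 3.3 × 1.11 / 4 = 0.9158 per unit of net cost, so contributing nothing is still dominant.
Everyone keeps their endowment and the group total is 4 × 25 = 100.

100.00 tokens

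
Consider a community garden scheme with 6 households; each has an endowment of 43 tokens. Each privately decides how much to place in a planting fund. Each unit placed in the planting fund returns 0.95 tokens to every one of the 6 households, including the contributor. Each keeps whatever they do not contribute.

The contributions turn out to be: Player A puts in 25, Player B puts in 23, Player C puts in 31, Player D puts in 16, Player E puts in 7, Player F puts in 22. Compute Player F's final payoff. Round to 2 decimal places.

138.80 tokens

Total contributed: 25 + 23 + 31 + 16 + 7 + 22 = 124.
Each receives 0.95 × 124 = 117.80 from the planting fund.
Player F keeps 43 − 22 = 21, so Player F's payoff is 21 + 117.80 = 138.80.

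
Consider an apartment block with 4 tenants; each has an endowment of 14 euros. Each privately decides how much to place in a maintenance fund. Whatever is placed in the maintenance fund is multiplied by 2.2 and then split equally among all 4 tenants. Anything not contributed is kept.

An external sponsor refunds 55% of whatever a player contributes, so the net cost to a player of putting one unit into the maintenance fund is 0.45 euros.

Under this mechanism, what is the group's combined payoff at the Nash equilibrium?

154.00 euros

Under the mechanism each unit contributed yields (2.2/4) / 0.45 = 1.2222 back to its contributor per unit of net cost, which exceeds 1, making full contribution the dominant choice for everyone.
At the Nash equilibrium everyone contributes 14. Group total payoff = 4 × (14 × 0.55 + 2.2 × 14) = 154.00.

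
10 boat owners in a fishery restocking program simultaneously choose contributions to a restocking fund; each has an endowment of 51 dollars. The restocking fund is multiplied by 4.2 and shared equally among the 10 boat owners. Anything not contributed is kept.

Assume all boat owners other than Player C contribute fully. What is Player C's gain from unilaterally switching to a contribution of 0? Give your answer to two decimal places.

Switching from a contribution of 51 to 0 lets Player C keep an extra 51 dollars, but lowers the restocking fund by 51, which costs Player C their own share of that drop: 4.2/10 × 51 = 21.42.
Net gain = 51 − 21.42 = 29.58. The private return per contributed unit (0.4200) is below 1, so free-riding is indeed the best response regardless of what the others do.

29.58 dollars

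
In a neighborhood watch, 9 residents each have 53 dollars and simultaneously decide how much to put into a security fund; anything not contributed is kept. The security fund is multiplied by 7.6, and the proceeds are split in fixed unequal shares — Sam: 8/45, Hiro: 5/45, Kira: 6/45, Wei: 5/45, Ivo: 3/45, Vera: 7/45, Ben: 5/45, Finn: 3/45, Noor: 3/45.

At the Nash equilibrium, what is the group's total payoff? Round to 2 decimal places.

1526.40 dollars

Each unit j contributes comes back to j as 7.6 × (j's share), so j prefers to contribute only if that share exceeds 1/7.6 = 0.1316; otherwise keeping the unit dominates.
The shares above 0.1316 belong to Sam, Kira and Vera, contributing 53 each; the remaining 6 contribute 0. Total contributed: 159.
The security fund pays out 7.6 × 159 = 1208.40 in total (split across the unequal shares, but the aggregate is all that matters for the group sum).
The 6 free-riders keep 53 each, adding 318. Group total = 318 + 1208.40 = 1526.40.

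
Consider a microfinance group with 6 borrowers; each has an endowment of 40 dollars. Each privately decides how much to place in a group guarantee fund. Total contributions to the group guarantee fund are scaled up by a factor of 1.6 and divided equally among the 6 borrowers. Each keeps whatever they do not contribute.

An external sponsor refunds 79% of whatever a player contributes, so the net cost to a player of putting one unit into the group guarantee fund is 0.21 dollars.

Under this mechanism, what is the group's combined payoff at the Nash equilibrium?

573.60 dollars

With the mechanism, a contributed unit returns (1.6/6) / 0.21 = 1.2698 per unit of net cost to the contributor — now above 1 — so contributing fully is weakly dominant for every player.
At the Nash equilibrium everyone contributes 40. Group total payoff = 6 × (40 × 0.79 + 1.6 × 40) = 573.60.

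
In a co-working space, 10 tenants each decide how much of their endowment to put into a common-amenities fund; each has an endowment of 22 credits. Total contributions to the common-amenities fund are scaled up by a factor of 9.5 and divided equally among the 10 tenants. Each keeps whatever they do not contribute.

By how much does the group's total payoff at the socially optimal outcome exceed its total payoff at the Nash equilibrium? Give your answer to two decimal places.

Each contributed unit returns 9.5/10 = 0.9500 to its contributor — below 1 — so contributing 0 is dominant for every player. At the Nash equilibrium everyone keeps their 22, and the group total is 10 × 22 = 220.
Each contributed unit returns 9.500 to the group as a whole (0.9500 to each of 10 players), which exceeds 1, so the social optimum is full contribution: group total = 9.500 × 220 = 2090.00.
Efficiency loss = 2090.00 − 220 = 1870.00.

1870.00 credits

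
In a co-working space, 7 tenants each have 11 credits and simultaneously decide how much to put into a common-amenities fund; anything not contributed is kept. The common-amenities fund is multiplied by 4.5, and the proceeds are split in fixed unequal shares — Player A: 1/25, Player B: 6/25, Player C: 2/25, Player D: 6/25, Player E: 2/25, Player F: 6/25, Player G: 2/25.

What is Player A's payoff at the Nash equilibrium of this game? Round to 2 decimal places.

16.94 credits

A player with share s gets back 4.5·s per unit contributed, so full contribution is dominant for anyone with s > 1/4.5 = 0.2222 and zero contribution is dominant for anyone below.
Player B, Player D and Player F clear that bar, contributing 11 each; the remaining 4 contribute 0. Total contributed: 33.
Player A keeps 11 and receives 4.5 × 33 × 1/25 = 5.94 from the common-amenities fund, for a payoff of 16.94.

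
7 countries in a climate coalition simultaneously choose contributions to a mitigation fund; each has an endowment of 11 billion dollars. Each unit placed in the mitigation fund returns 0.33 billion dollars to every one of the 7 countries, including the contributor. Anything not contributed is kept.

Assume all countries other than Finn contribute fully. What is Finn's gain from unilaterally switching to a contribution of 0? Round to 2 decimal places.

7.37 billion dollars

Switching from a contribution of 11 to 0 lets Finn keep an extra 11 billion dollars, but lowers the mitigation fund by 11, which costs Finn their own share of that drop: 0.33 × 11 = 3.63.
Net gain = 11 − 3.63 = 7.37. The private return per contributed unit (0.33) is below 1, so free-riding is indeed the best response regardless of what the others do.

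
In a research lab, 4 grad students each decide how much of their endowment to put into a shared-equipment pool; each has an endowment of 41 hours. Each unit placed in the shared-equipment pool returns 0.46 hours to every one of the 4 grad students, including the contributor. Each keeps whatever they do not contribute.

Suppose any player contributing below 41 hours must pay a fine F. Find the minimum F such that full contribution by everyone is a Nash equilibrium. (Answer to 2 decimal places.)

Given the others contribute fully, the best deviation is to contribute 0 (any partial contribution still incurs the fine and gives up units whose private return 0.46 is below 1).
Deviating from 41 to 0 saves 41 hours but forfeits the deviator's share of the drop in the shared-equipment pool: 0.46 × 41 = 18.86.
So the deviation gain is 41 − 18.86 = 22.14, and the fine must be at least 22.14 hours to wipe it out.

22.14 hours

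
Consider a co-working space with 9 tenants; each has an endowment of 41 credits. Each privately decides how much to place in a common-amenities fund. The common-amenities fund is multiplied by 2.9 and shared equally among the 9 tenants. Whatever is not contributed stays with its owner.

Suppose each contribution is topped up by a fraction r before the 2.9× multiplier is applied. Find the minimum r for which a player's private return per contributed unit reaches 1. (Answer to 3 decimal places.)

2.103

With matching at rate r, one contributed unit becomes (1 + r) in the common-amenities fund and returns 2.9 × (1 + r) / 9 to the contributor.
Setting this equal to 1: 1 + r = 9/2.9 = 3.1034.
So the minimum matching rate is r = 3.1034 − 1 = 2.103.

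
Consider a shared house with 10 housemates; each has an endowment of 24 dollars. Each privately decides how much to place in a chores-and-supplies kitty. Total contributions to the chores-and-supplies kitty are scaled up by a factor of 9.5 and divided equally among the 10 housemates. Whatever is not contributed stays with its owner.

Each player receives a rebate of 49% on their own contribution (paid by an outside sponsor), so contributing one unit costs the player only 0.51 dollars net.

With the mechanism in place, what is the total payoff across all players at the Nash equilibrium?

The effective private return per unit is now (9.5/10) / 0.51 = 1.8627 > 1, so every player's dominant strategy flips to full contribution.
At the Nash equilibrium everyone contributes 24. Group total payoff = 10 × (24 × 0.49 + 9.5 × 24) = 2397.60.

2397.60 dollars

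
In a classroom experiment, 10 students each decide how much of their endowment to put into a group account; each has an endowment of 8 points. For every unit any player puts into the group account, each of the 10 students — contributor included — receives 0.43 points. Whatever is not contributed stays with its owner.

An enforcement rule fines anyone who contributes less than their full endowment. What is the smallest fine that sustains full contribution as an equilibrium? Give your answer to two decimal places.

4.56 points

Given the others contribute fully, the best deviation is to contribute 0 (any partial contribution still incurs the fine and gives up units whose private return 0.43 is below 1).
Deviating from 8 to 0 saves 8 points but forfeits the deviator's share of the drop in the group account: 0.43 × 8 = 3.44.
So the deviation gain is 8 − 3.44 = 4.56, and the fine must be at least 4.56 points to wipe it out.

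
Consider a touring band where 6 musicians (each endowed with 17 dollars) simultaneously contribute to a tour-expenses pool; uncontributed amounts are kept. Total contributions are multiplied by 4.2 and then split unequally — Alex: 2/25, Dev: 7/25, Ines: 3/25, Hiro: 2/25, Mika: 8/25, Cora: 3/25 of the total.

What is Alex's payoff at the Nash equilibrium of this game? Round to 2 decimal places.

Player j's private return per contributed unit is 4.2 × (j's share). Contributing is weakly dominant for j when that share is at least 1/4.2 = 0.2381, and contributing 0 is dominant otherwise.
Dev and Mika are above the threshold, contributing 17 each; the remaining 4 contribute 0. Total contributed: 34.
Alex keeps 17 and receives 4.2 × 34 × 2/25 = 11.42 from the tour-expenses pool, for a payoff of 28.42.

28.42 dollars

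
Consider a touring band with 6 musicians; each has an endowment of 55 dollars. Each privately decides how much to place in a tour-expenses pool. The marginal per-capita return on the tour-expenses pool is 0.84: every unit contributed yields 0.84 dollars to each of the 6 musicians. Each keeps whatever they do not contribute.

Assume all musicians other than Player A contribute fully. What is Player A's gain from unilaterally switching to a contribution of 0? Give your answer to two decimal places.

8.80 dollars

Switching from a contribution of 55 to 0 lets Player A keep an extra 55 dollars, but lowers the tour-expenses pool by 55, which costs Player A their own share of that drop: 0.84 × 55 = 46.20.
Net gain = 55 − 46.20 = 8.80. The private return per contributed unit (0.84) is below 1, so free-riding is indeed the best response regardless of what the others do.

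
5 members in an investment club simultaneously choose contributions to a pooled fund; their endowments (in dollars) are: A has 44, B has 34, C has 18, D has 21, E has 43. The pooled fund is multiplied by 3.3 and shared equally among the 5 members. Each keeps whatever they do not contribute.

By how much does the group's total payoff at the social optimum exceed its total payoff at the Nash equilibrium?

The private return per contributed unit is 3.3/5 = 0.6600 < 1 for every player regardless of endowment, so the Nash equilibrium is zero contribution and the group total is Σ E_j = 44 + 34 + 18 + 21 + 43 = 160.
Each contributed unit returns 3.300 to the group, so the social optimum is full contribution by everyone: group total = 3.300 × 160 = 528.00.
Efficiency loss = (3.300 − 1) × 160 = 368.00.

368.00 dollars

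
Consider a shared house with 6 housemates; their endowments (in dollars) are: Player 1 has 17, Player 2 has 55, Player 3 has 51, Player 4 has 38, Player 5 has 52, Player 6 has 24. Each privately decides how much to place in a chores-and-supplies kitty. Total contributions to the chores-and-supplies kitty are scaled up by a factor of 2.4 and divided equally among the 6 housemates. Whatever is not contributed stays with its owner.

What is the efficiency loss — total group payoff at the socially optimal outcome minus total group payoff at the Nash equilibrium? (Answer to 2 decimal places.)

331.80 dollars

The private return per contributed unit is 2.4/6 = 0.4000 < 1 for every player regardless of endowment, so the Nash equilibrium is zero contribution and the group total is Σ E_j = 17 + 55 + 51 + 38 + 52 + 24 = 237.
Each contributed unit returns 2.400 to the group, so the social optimum is full contribution by everyone: group total = 2.400 × 237 = 568.80.
Efficiency loss = (2.400 − 1) × 237 = 331.80.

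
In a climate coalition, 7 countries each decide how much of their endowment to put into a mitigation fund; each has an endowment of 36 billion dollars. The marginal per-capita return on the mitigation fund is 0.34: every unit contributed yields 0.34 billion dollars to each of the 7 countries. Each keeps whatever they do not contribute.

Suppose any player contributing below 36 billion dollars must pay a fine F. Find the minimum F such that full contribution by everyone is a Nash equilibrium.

23.76 billion dollars

Given the others contribute fully, the best deviation is to contribute 0 (any partial contribution still incurs the fine and gives up units whose private return 0.34 is below 1).
Deviating from 36 to 0 saves 36 billion dollars but forfeits the deviator's share of the drop in the mitigation fund: 0.34 × 36 = 12.24.
So the deviation gain is 36 − 12.24 = 23.76, and the fine must be at least 23.76 billion dollars to wipe it out.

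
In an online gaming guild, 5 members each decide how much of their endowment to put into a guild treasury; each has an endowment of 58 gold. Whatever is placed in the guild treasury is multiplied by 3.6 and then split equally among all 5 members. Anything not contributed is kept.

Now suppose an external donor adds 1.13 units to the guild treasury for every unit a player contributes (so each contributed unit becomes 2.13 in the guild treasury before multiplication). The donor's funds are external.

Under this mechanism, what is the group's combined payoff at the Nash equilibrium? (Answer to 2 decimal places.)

The effective private return per unit is now 3.6 × 2.13 / 5 = 1.5336 > 1, so every player's dominant strategy flips to full contribution.
At the Nash equilibrium everyone contributes 58. Group total payoff = 3.6 × 2.13 × 290 = 2223.72.

2223.72 gold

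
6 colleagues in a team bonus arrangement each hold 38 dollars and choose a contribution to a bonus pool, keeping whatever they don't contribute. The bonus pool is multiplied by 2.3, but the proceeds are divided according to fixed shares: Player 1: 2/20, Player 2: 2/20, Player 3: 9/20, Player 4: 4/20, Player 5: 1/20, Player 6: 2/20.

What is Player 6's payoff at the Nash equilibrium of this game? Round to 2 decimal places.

Player j's private return per contributed unit is 2.3 × (j's share). Contributing is weakly dominant for j when that share is at least 1/2.3 = 0.4348, and contributing 0 is dominant otherwise.
Only Player 3 (9/20) clears that bar, contributing 38; the remaining 5 contribute 0. Total contributed: 38.
Player 6 keeps 38 and receives 2.3 × 38 × 2/20 = 8.74 from the bonus pool, for a payoff of 46.74.

46.74 dollars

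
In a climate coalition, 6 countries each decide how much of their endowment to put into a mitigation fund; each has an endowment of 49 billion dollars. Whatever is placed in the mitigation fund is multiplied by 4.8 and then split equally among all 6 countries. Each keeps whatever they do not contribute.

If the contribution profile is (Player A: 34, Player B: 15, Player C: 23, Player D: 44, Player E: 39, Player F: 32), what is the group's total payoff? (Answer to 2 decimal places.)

1004.60 billion dollars

Total contributed: 34 + 15 + 23 + 44 + 39 + 32 = 187; total kept: 6 × 49 − 187 = 107.
The mitigation fund pays out 4.8 × 187 = 897.60 in aggregate.
Group total = 107 + 897.60 = 1004.60.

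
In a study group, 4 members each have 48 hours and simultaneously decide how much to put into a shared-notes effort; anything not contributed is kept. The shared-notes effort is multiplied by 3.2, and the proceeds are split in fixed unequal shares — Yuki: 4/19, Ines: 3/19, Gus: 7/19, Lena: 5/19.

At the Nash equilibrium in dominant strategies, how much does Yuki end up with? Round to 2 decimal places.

80.34 hours

A player with share s gets back 3.2·s per unit contributed, so full contribution is dominant for anyone with s > 1/3.2 = 0.3125 and zero contribution is dominant for anyone below.
Gus alone (share 7/19) is above the threshold, contributing 48; the remaining 3 contribute 0. Total contributed: 48.
Yuki keeps 48 and receives 3.2 × 48 × 4/19 = 32.34 from the shared-notes effort, for a payoff of 80.34.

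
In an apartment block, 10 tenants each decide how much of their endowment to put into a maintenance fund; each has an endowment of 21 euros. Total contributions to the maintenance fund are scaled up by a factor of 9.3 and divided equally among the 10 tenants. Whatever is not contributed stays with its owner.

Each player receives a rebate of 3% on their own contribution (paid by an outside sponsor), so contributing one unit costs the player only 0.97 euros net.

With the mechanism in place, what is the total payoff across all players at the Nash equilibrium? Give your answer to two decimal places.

The effective private return is (9.3/10) / 0.97 = 0.9588, which is still under 1, so the mechanism doesn't change anyone's dominant strategy: zero contribution.
At the Nash equilibrium no one contributes; group total payoff = 10 × 21 = 210.

210.00 euros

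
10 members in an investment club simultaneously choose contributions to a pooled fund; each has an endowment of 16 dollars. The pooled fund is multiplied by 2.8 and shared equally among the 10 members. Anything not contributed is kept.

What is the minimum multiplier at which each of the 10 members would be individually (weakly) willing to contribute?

A contributed unit returns (multiplier)/10 to its contributor.
This reaches 1 exactly when the multiplier is 10.

10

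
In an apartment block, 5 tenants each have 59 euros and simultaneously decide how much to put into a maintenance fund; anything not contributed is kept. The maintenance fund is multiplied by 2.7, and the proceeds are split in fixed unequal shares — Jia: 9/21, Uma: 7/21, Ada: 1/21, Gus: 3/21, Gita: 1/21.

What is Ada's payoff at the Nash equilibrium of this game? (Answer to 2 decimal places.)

66.59 euros

Player j's private return per contributed unit is 2.7 × (j's share). Contributing is weakly dominant for j when that share is at least 1/2.7 = 0.3704, and contributing 0 is dominant otherwise.
Jia alone (share 9/21) is above the threshold, contributing 59; the remaining 4 contribute 0. Total contributed: 59.
Ada keeps 59 and receives 2.7 × 59 × 1/21 = 7.59 from the maintenance fund, for a payoff of 66.59.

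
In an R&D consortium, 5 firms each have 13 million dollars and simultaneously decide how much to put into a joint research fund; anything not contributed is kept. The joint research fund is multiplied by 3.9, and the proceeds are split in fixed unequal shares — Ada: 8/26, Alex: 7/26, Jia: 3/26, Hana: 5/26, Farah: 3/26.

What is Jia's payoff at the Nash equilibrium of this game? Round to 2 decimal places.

Each unit j contributes comes back to j as 3.9 × (j's share), so j prefers to contribute only if that share exceeds 1/3.9 = 0.2564; otherwise keeping the unit dominates.
Ada and Alex clear that bar, contributing 13 each; the remaining 3 contribute 0. Total contributed: 26.
Jia keeps 13 and receives 3.9 × 26 × 3/26 = 11.70 from the joint research fund, for a payoff of 24.70.

24.70 million dollars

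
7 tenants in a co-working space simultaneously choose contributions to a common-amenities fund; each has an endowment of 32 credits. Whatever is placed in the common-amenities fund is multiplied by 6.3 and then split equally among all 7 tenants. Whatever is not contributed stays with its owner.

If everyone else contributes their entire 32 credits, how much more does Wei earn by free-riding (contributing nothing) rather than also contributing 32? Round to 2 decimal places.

3.20 credits

Switching from a contribution of 32 to 0 lets Wei keep an extra 32 credits, but lowers the common-amenities fund by 32, which costs Wei their own share of that drop: 6.3/7 × 32 = 28.80.
Net gain = 32 − 28.80 = 3.20. The private return per contributed unit (0.9000) is below 1, so free-riding is indeed the best response regardless of what the others do.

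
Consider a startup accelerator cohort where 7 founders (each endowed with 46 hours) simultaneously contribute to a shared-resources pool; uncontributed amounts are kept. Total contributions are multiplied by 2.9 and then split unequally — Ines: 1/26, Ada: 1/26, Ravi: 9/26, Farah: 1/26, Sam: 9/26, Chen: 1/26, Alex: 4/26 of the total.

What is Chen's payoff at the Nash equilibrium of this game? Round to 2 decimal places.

A player with share s gets back 2.9·s per unit contributed, so full contribution is dominant for anyone with s > 1/2.9 = 0.3448 and zero contribution is dominant for anyone below.
The shares above 0.3448 belong to Ravi and Sam, contributing 46 each; the remaining 5 contribute 0. Total contributed: 92.
Chen keeps 46 and receives 2.9 × 92 × 1/26 = 10.26 from the shared-resources pool, for a payoff of 56.26.

56.26 hours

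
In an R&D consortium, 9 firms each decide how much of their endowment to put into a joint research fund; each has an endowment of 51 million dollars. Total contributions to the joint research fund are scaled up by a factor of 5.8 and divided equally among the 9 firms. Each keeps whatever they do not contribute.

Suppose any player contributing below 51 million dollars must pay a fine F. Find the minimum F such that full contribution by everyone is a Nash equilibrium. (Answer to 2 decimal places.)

18.13 million dollars

Given the others contribute fully, the best deviation is to contribute 0 (any partial contribution still incurs the fine and gives up units whose private return 0.6444 is below 1).
Deviating from 51 to 0 saves 51 million dollars but forfeits the deviator's share of the drop in the joint research fund: 5.8/9 × 51 = 32.87.
So the deviation gain is 51 − 32.87 = 18.13, and the fine must be at least 18.13 million dollars to wipe it out.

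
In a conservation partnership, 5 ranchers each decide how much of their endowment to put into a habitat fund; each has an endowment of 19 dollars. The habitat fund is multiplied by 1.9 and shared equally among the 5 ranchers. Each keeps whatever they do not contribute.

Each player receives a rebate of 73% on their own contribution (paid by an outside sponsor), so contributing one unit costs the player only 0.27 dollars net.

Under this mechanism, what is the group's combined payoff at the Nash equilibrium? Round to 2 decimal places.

249.85 dollars

Under the mechanism each unit contributed yields (1.9/5) / 0.27 = 1.4074 back to its contributor per unit of net cost, which exceeds 1, making full contribution the dominant choice for everyone.
So the Nash equilibrium is full contribution by all 5; the group earns 5 × (19 × 0.73 + 1.9 × 19) = 249.85.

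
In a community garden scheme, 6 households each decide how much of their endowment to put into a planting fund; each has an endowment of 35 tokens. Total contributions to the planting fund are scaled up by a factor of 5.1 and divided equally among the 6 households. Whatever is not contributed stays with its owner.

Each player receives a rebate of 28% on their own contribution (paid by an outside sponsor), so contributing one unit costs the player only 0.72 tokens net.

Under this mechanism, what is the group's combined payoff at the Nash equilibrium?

1129.80 tokens

With the mechanism, a contributed unit returns (5.1/6) / 0.72 = 1.1806 per unit of net cost to the contributor — now above 1 — so contributing fully is weakly dominant for every player.
At the Nash equilibrium everyone contributes 35. Group total payoff = 6 × (35 × 0.28 + 5.1 × 35) = 1129.80.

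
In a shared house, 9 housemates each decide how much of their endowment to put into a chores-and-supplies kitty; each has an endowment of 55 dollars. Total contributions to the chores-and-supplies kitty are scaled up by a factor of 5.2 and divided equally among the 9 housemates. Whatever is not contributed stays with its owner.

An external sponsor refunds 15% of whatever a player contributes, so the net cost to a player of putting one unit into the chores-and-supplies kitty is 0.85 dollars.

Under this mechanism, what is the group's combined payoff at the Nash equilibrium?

Even with the mechanism, each unit contributed returns only (5.2/9) / 0.85 = 0.6797 per unit of net cost, so contributing nothing is still dominant.
At the Nash equilibrium no one contributes; group total payoff = 9 × 55 = 495.

495.00 dollars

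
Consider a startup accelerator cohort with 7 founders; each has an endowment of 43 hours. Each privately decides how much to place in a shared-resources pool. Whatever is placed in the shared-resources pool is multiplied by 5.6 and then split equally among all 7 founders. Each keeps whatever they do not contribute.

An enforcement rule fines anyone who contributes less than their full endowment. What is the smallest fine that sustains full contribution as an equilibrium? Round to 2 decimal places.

Given the others contribute fully, the best deviation is to contribute 0 (any partial contribution still incurs the fine and gives up units whose private return 0.8000 is below 1).
Deviating from 43 to 0 saves 43 hours but forfeits the deviator's share of the drop in the shared-resources pool: 5.6/7 × 43 = 34.40.
So the deviation gain is 43 − 34.40 = 8.60, and the fine must be at least 8.60 hours to wipe it out.

8.60 hours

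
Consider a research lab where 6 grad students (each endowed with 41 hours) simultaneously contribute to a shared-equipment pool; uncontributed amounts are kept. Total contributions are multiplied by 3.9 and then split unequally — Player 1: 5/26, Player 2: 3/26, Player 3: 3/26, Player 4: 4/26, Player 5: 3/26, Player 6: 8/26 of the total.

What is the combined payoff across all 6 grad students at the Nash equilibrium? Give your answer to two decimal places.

Each unit j contributes comes back to j as 3.9 × (j's share), so j prefers to contribute only if that share exceeds 1/3.9 = 0.2564; otherwise keeping the unit dominates.
Only Player 6 (8/26) clears that bar, contributing 41; the remaining 5 contribute 0. Total contributed: 41.
The shared-equipment pool pays out 3.9 × 41 = 159.90 in total (split across the unequal shares, but the aggregate is all that matters for the group sum).
The 5 free-riders keep 41 each, adding 205. Group total = 205 + 159.90 = 364.90.

364.90 hours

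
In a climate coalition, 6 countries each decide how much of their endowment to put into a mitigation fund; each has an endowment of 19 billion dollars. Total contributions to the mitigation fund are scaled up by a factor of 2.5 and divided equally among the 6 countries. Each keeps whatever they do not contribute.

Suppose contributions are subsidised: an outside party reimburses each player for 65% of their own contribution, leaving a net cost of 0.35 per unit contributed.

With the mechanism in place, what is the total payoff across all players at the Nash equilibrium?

359.10 billion dollars

Under the mechanism each unit contributed yields (2.5/6) / 0.35 = 1.1905 back to its contributor per unit of net cost, which exceeds 1, making full contribution the dominant choice for everyone.
So the Nash equilibrium is full contribution by all 6; the group earns 6 × (19 × 0.65 + 2.5 × 19) = 359.10.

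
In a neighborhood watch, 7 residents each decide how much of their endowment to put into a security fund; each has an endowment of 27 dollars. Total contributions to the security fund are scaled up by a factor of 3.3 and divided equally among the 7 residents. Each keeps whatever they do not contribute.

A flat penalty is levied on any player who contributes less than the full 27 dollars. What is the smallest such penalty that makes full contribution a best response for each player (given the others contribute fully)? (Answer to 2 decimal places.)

14.27 dollars

Given the others contribute fully, the best deviation is to contribute 0 (any partial contribution still incurs the fine and gives up units whose private return 0.4714 is below 1).
Deviating from 27 to 0 saves 27 dollars but forfeits the deviator's share of the drop in the security fund: 3.3/7 × 27 = 12.73.
So the deviation gain is 27 − 12.73 = 14.27, and the fine must be at least 14.27 dollars to wipe it out.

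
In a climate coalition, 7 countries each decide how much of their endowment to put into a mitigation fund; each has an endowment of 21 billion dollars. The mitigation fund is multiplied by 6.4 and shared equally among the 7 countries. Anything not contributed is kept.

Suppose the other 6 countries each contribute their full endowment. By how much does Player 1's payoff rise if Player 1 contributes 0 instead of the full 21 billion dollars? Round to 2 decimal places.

Switching from a contribution of 21 to 0 lets Player 1 keep an extra 21 billion dollars, but lowers the mitigation fund by 21, which costs Player 1 their own share of that drop: 6.4/7 × 21 = 19.20.
Net gain = 21 − 19.20 = 1.80. The private return per contributed unit (0.9143) is below 1, so free-riding is indeed the best response regardless of what the others do.

1.80 billion dollars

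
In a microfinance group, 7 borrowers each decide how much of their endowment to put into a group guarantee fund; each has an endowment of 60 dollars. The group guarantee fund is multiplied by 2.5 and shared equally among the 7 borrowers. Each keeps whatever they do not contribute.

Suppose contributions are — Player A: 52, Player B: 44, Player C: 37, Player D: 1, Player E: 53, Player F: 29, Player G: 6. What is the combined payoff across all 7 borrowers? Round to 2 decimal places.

Total contributed: 52 + 44 + 37 + 1 + 53 + 29 + 6 = 222; total kept: 7 × 60 − 222 = 198.
The group guarantee fund pays out 2.5 × 222 = 555.00 in aggregate.
Group total = 198 + 555.00 = 753.00.

753.00 dollars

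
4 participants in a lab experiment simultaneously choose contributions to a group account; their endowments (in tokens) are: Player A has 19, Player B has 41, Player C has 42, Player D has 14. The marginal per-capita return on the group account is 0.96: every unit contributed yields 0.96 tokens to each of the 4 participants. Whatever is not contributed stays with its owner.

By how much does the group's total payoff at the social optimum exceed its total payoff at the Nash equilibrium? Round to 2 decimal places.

The private return per contributed unit is 0.96 < 1 for everyone, so the Nash equilibrium is zero contribution and the group total is Σ E_j = 19 + 41 + 42 + 14 = 116.
Each contributed unit returns 3.840 to the group, so the social optimum is full contribution by everyone: group total = 3.840 × 116 = 445.44.
Efficiency loss = (3.840 − 1) × 116 = 329.44.

329.44 tokens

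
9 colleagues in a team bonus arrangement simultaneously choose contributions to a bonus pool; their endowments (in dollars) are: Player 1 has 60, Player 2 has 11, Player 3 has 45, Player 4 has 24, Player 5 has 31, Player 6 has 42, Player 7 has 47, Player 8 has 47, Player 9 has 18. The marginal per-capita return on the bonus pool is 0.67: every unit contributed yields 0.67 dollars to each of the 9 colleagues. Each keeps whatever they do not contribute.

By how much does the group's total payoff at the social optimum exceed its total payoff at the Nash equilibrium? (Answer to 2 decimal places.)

1634.75 dollars

The private return per contributed unit is 0.67 < 1 for everyone, so the Nash equilibrium is zero contribution and the group total is Σ E_j = 60 + 11 + 45 + 24 + 31 + 42 + 47 + 47 + 18 = 325.
Each contributed unit returns 6.030 to the group, so the social optimum is full contribution by everyone: group total = 6.030 × 325 = 1959.75.
Efficiency loss = (6.030 − 1) × 325 = 1634.75.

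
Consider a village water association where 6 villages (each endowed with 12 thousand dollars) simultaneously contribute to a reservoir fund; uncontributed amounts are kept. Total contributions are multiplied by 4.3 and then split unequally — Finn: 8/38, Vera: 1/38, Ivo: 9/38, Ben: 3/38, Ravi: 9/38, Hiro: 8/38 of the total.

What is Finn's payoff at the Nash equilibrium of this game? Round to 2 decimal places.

33.73 thousand dollars

A player with share s gets back 4.3·s per unit contributed, so full contribution is dominant for anyone with s > 1/4.3 = 0.2326 and zero contribution is dominant for anyone below.
Ivo and Ravi are above the threshold, contributing 12 each; the remaining 4 contribute 0. Total contributed: 24.
Finn keeps 12 and receives 4.3 × 24 × 8/38 = 21.73 from the reservoir fund, for a payoff of 33.73.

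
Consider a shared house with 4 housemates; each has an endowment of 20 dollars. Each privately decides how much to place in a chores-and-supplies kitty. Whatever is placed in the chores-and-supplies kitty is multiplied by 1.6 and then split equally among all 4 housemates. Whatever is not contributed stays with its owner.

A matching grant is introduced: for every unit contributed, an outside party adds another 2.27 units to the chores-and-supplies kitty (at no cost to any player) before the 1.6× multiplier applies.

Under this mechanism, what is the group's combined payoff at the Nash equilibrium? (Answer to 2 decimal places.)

With the mechanism, a contributed unit returns 1.6 × 3.27 / 4 = 1.3080 per unit of net cost to the contributor — now above 1 — so contributing fully is weakly dominant for every player.
So the Nash equilibrium is full contribution by all 4; the group earns 1.6 × 3.27 × 80 = 418.56.

418.56 dollars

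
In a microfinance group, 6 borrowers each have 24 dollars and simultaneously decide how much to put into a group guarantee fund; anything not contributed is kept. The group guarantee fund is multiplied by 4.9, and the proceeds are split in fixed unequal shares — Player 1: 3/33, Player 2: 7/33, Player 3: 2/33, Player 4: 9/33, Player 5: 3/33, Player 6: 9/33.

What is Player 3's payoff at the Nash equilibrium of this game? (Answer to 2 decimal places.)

Player j's private return per contributed unit is 4.9 × (j's share). Contributing is weakly dominant for j when that share is at least 1/4.9 = 0.2041, and contributing 0 is dominant otherwise.
Player 2, Player 4 and Player 6 are above the threshold, contributing 24 each; the remaining 3 contribute 0. Total contributed: 72.
Player 3 keeps 24 and receives 4.9 × 72 × 2/33 = 21.38 from the group guarantee fund, for a payoff of 45.38.

45.38 dollars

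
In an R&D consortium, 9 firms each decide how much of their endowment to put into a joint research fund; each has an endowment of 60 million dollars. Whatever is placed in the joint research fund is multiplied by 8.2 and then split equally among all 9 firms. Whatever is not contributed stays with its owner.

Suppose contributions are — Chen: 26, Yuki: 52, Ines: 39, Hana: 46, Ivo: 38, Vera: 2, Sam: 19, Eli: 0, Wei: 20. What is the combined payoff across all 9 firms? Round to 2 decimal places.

2282.40 million dollars

Total contributed: 26 + 52 + 39 + 46 + 38 + 2 + 19 + 0 + 20 = 242; total kept: 9 × 60 − 242 = 298.
The joint research fund pays out 8.2 × 242 = 1984.40 in aggregate.
Group total = 298 + 1984.40 = 2282.40.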